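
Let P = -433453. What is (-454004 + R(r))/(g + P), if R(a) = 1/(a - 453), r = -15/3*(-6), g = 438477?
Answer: -192043693/2125152 ≈ -90.367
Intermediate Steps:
r = 30 (r = -15*⅓*(-6) = -5*(-6) = 30)
R(a) = 1/(-453 + a)
(-454004 + R(r))/(g + P) = (-454004 + 1/(-453 + 30))/(438477 - 433453) = (-454004 + 1/(-423))/5024 = (-454004 - 1/423)*(1/5024) = -192043693/423*1/5024 = -192043693/2125152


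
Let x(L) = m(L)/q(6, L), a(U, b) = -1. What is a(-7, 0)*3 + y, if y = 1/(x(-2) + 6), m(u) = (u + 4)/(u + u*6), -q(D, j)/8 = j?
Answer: -1901/671 ≈ -2.8331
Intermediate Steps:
q(D, j) = -8*j
m(u) = (4 + u)/(7*u) (m(u) = (4 + u)/(u + 6*u) = (4 + u)/((7*u)) = (4 + u)*(1/(7*u)) = (4 + u)/(7*u))
x(L) = -(4 + L)/(56*L²) (x(L) = ((4 + L)/(7*L))/((-8*L)) = ((4 + L)/(7*L))*(-1/(8*L)) = -(4 + L)/(56*L²))
y = 112/671 (y = 1/((1/56)*(-4 - 1*(-2))/(-2)² + 6) = 1/((1/56)*(¼)*(-4 + 2) + 6) = 1/((1/56)*(¼)*(-2) + 6) = 1/(-1/112 + 6) = 1/(671/112) = 112/671 ≈ 0.16691)
a(-7, 0)*3 + y = -1*3 + 112/671 = -3 + 112/671 = -1901/671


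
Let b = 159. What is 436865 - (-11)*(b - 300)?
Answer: 435314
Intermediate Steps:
436865 - (-11)*(b - 300) = 436865 - (-11)*(159 - 300) = 436865 - (-11)*(-141) = 436865 - 1*1551 = 436865 - 1551 = 435314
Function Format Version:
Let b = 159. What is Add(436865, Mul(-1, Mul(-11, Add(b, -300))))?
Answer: 435314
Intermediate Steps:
Add(436865, Mul(-1, Mul(-11, Add(b, -300)))) = Add(436865, Mul(-1, Mul(-11, Add(159, -300)))) = Add(436865, Mul(-1, Mul(-11, -141))) = Add(436865, Mul(-1, 1551)) = Add(436865, -1551) = 435314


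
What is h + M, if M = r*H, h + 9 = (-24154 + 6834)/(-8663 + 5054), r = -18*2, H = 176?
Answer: -22881785/3609 ≈ -6340.2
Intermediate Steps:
r = -36
h = -15161/3609 (h = -9 + (-24154 + 6834)/(-8663 + 5054) = -9 - 17320/(-3609) = -9 - 17320*(-1/3609) = -9 + 17320/3609 = -15161/3609 ≈ -4.2009)
M = -6336 (M = -36*176 = -6336)
h + M = -15161/3609 - 6336 = -22881785/3609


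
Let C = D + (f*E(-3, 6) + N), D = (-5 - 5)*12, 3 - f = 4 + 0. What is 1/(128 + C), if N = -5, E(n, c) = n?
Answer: ⅙ ≈ 0.16667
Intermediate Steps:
f = -1 (f = 3 - (4 + 0) = 3 - 1*4 = 3 - 4 = -1)
D = -120 (D = -10*12 = -120)
C = -122 (C = -120 + (-1*(-3) - 5) = -120 + (3 - 5) = -120 - 2 = -122)
1/(128 + C) = 1/(128 - 122) = 1/6 = ⅙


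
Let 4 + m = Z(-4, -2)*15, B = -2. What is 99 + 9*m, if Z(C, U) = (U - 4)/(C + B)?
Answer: 198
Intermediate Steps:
Z(C, U) = (-4 + U)/(-2 + C) (Z(C, U) = (U - 4)/(C - 2) = (-4 + U)/(-2 + C))
m = 11 (m = -4 + ((-4 - 2)/(-2 - 4))*15 = -4 + (-6/(-6))*15 = -4 - ⅙*(-6)*15 = -4 + 1*15 = -4 + 15 = 11)
99 + 9*m = 99 + 9*11 = 99 + 99 = 198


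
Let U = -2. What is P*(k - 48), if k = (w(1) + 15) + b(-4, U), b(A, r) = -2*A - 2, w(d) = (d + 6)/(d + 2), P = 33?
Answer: -814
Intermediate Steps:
w(d) = (6 + d)/(2 + d)
b(A, r) = -2 - 2*A
k = 70/3 (k = ((6 + 1)/(2 + 1) + 15) + (-2 - 2*(-4)) = (7/3 + 15) + (-2 + 8) = ((⅓)*7 + 15) + 6 = (7/3 + 15) + 6 = 52/3 + 6 = 70/3 ≈ 23.333)
P*(k - 48) = 33*(70/3 - 48) = 33*(-74/3) = -814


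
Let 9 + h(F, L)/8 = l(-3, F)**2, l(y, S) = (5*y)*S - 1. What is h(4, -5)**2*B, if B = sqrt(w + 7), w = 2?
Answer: 2645557248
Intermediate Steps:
l(y, S) = -1 + 5*S*y (l(y, S) = 5*S*y - 1 = -1 + 5*S*y)
h(F, L) = -72 + 8*(-1 - 15*F)**2 (h(F, L) = -72 + 8*(-1 + 5*F*(-3))**2 = -72 + 8*(-1 - 15*F)**2)
B = 3 (B = sqrt(2 + 7) = sqrt(9) = 3)
h(4, -5)**2*B = (-64 + 240*4 + 1800*4**2)**2*3 = (-64 + 960 + 1800*16)**2*3 = (-64 + 960 + 28800)**2*3 = 29696**2*3 = 881852416*3 = 2645557248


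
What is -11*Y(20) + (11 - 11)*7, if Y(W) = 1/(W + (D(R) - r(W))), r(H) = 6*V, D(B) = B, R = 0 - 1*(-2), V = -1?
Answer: -11/28 ≈ -0.39286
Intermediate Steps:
R = 2 (R = 0 + 2 = 2)
r(H) = -6 (r(H) = 6*(-1) = -6)
Y(W) = 1/(8 + W) (Y(W) = 1/(W + (2 - 1*(-6))) = 1/(W + (2 + 6)) = 1/(W + 8) = 1/(8 + W))
-11*Y(20) + (11 - 11)*7 = -11/(8 + 20) + (11 - 11)*7 = -11/28 + 0*7 = -11*1/28 + 0 = -11/28 + 0 = -11/28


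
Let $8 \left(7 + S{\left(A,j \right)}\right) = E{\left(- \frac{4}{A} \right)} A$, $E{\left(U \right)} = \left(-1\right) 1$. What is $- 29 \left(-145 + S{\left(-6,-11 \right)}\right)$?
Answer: $\frac{17545}{4} \approx 4386.3$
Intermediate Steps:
$E{\left(U \right)} = -1$
$S{\left(A,j \right)} = -7 - \frac{A}{8}$ ($S{\left(A,j \right)} = -7 + \frac{\left(-1\right) A}{8} = -7 - \frac{A}{8}$)
$- 29 \left(-145 + S{\left(-6,-11 \right)}\right) = - 29 \left(-145 - \frac{25}{4}\right) = \left(-29\right) \left(- \frac{605}{4}\right) = \frac{17545}{4}$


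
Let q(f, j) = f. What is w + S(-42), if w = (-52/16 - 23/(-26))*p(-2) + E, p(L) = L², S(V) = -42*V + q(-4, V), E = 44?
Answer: 23329/13 ≈ 1794.5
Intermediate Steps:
S(V) = -4 - 42*V (S(V) = -42*V - 4 = -4 - 42*V)
w = 449/13 (w = (-52/16 - 23/(-26))*(-2)² + 44 = (-52*1/16 - 23*(-1/26))*4 + 44 = (-13/4 + 23/26)*4 + 44 = -123/52*4 + 44 = -123/13 + 44 = 449/13 ≈ 34.538)
w + S(-42) = 449/13 + (-4 - 42*(-42)) = 449/13 + (-4 + 1764) = 449/13 + 1760 = 23329/13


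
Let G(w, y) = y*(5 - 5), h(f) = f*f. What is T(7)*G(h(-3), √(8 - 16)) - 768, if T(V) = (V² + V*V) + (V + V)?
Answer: -768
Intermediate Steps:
h(f) = f²
T(V) = 2*V + 2*V² (T(V) = (V² + V²) + 2*V = 2*V² + 2*V = 2*V + 2*V²)
G(w, y) = 0 (G(w, y) = y*0 = 0)
T(7)*G(h(-3), √(8 - 16)) - 768 = (2*7*(1 + 7))*0 - 768 = (2*7*8)*0 - 768 = 112*0 - 768 = 0 - 768 = -768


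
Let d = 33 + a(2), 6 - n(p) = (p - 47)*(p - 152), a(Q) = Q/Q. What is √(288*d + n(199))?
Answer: √2654 ≈ 51.517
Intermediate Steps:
a(Q) = 1
n(p) = 6 - (-152 + p)*(-47 + p) (n(p) = 6 - (p - 47)*(p - 152) = 6 - (-47 + p)*(-152 + p) = 6 - (-152 + p)*(-47 + p))
d = 34 (d = 33 + 1 = 34)
√(288*d + n(199)) = √(288*34 + (-7138 - 1*199² + 199*199)) = √(9792 + (-7138 - 1*39601 + 39601)) = √(9792 + (-7138 - 39601 + 39601)) = √(9792 - 7138) = √2654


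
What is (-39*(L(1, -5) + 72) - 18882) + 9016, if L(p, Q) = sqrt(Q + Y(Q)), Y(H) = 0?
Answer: -12674 - 39*I*sqrt(5) ≈ -12674.0 - 87.207*I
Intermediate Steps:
L(p, Q) = sqrt(Q) (L(p, Q) = sqrt(Q + 0) = sqrt(Q))
(-39*(L(1, -5) + 72) - 18882) + 9016 = (-39*(sqrt(-5) + 72) - 18882) + 9016 = (-39*(I*sqrt(5) + 72) - 18882) + 9016 = (-39*(72 + I*sqrt(5)) - 18882) + 9016 = ((-2808 - 39*I*sqrt(5)) - 18882) + 9016 = (-21690 - 39*I*sqrt(5)) + 9016 = -12674 - 39*I*sqrt(5)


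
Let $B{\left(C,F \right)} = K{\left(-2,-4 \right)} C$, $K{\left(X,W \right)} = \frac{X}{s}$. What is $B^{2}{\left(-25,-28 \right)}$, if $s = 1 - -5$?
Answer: $\frac{625}{9} \approx 69.444$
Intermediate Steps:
$s = 6$ ($s = 1 + 5 = 6$)
$K{\left(X,W \right)} = \frac{X}{6}$
$B{\left(C,F \right)} = - \frac{C}{3}$ ($B{\left(C,F \right)} = \frac{1}{6} \left(-2\right) C = - \frac{C}{3}$)
$B^{2}{\left(-25,-28 \right)} = \left(\left(- \frac{1}{3}\right) \left(-25\right)\right)^{2} = \left(\frac{25}{3}\right)^{2} = \frac{625}{9}$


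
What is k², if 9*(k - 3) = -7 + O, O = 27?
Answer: 2209/81 ≈ 27.272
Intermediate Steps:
k = 47/9 (k = 3 + (-7 + 27)/9 = 3 + (⅑)*20 = 3 + 20/9 = 47/9 ≈ 5.2222)
k² = (47/9)² = 2209/81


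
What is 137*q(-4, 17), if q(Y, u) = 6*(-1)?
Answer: -822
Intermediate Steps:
q(Y, u) = -6
137*q(-4, 17) = 137*(-6) = -822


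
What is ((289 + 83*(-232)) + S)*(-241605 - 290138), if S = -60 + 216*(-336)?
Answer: 48709254029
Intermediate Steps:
S = -72636 (S = -60 - 72576 = -72636)
((289 + 83*(-232)) + S)*(-241605 - 290138) = ((289 + 83*(-232)) - 72636)*(-241605 - 290138) = ((289 - 19256) - 72636)*(-531743) = (-18967 - 72636)*(-531743) = -91603*(-531743) = 48709254029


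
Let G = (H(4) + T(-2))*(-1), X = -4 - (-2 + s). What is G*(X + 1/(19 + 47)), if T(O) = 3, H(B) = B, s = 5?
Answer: 3227/66 ≈ 48.894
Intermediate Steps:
X = -7 (X = -4 - (-2 + 5) = -4 - 1*3 = -4 - 3 = -7)
G = -7 (G = (4 + 3)*(-1) = 7*(-1) = -7)
G*(X + 1/(19 + 47)) = -7*(-7 + 1/(19 + 47)) = -7*(-7 + 1/66) = -7*(-461/66) = 3227/66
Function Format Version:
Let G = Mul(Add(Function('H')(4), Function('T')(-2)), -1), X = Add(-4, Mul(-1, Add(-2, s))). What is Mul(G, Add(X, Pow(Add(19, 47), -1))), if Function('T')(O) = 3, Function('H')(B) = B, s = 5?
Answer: Rational(3227, 66) ≈ 48.894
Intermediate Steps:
X = -7 (X = Add(-4, Mul(-1, Add(-2, 5))) = Add(-4, Mul(-1, 3)) = Add(-4, -3) = -7)
G = -7 (G = Mul(Add(4, 3), -1) = Mul(7, -1) = -7)
Mul(G, Add(X, Pow(Add(19, 47), -1))) = Mul(-7, Add(-7, Pow(Add(19, 47), -1))) = Mul(-7, Add(-7, Pow(66, -1))) = Mul(-7, Add(-7, Rational(1, 66))) = Mul(-7, Rational(-461, 66)) = Rational(3227, 66)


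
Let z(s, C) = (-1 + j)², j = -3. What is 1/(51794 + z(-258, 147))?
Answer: 1/51810 ≈ 1.9301e-5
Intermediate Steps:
z(s, C) = 16 (z(s, C) = (-1 - 3)² = (-4)² = 16)
1/(51794 + z(-258, 147)) = 1/(51794 + 16) = 1/51810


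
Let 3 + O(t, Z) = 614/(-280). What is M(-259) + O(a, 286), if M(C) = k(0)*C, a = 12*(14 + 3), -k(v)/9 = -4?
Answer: -1306087/140 ≈ -9329.2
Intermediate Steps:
k(v) = 36 (k(v) = -9*(-4) = 36)
a = 204 (a = 12*17 = 204)
O(t, Z) = -727/140 (O(t, Z) = -3 + 614/(-280) = -3 + 614*(-1/280) = -3 - 307/140 = -727/140)
M(C) = 36*C
M(-259) + O(a, 286) = 36*(-259) - 727/140 = -9324 - 727/140 = -1306087/140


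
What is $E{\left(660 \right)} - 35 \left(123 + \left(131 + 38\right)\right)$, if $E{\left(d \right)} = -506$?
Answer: $-10726$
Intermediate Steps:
$E{\left(660 \right)} - 35 \left(123 + \left(131 + 38\right)\right) = -506 - 35 \left(123 + \left(131 + 38\right)\right) = -506 - 35 \left(123 + 169\right) = -506 - 10220 = -10726$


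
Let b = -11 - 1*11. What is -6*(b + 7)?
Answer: 90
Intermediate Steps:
b = -22 (b = -11 - 11 = -22)
-6*(b + 7) = -6*(-22 + 7) = -6*(-15) = 90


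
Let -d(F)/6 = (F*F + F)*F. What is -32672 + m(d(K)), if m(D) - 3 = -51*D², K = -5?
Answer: -18392669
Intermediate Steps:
d(F) = -6*F*(F + F²) (d(F) = -6*(F*F + F)*F = -6*(F² + F)*F = -6*(F + F²)*F = -6*F*(F + F²))
m(D) = 3 - 51*D²
-32672 + m(d(K)) = -32672 + (3 - 51*22500*(-1 - 1*(-5))²) = -32672 + (3 - 51*22500*(-1 + 5)²) = -32672 + (3 - 51*(6*25*4)²) = -32672 + (3 - 51*600²) = -32672 + (3 - 51*360000) = -32672 + (3 - 18360000) = -32672 - 18359997 = -18392669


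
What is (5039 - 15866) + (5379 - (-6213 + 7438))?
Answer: -6673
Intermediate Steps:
(5039 - 15866) + (5379 - (-6213 + 7438)) = -10827 + (5379 - 1*1225) = -10827 + (5379 - 1225) = -10827 + 4154 = -6673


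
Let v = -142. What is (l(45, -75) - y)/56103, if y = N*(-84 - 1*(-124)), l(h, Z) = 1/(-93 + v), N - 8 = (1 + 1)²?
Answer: -112801/13184205 ≈ -0.0085558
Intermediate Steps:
N = 12 (N = 8 + (1 + 1)² = 8 + 2² = 8 + 4 = 12)
l(h, Z) = -1/235 (l(h, Z) = 1/(-93 - 142) = 1/(-235) = -1/235)
y = 480 (y = 12*(-84 - 1*(-124)) = 12*(-84 + 124) = 12*40 = 480)
(l(45, -75) - y)/56103 = (-1/235 - 1*480)/56103 = (-1/235 - 480)*(1/56103) = -112801/235*1/56103 = -112801/13184205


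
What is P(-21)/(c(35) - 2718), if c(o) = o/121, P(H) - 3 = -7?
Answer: 484/328843 ≈ 0.0014718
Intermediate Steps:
P(H) = -4 (P(H) = 3 - 7 = -4)
c(o) = o/121 (c(o) = o*(1/121) = o/121)
P(-21)/(c(35) - 2718) = -4/((1/121)*35 - 2718) = -4/(35/121 - 2718) = -4/(-328843/121) = -4*(-121/328843) = 484/328843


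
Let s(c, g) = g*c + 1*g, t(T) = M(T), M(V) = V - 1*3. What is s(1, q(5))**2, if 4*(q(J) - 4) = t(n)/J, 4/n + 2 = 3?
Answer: 6561/100 ≈ 65.610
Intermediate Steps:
M(V) = -3 + V (M(V) = V - 3 = -3 + V)
n = 4 (n = 4/(-2 + 3) = 4/1 = 4*1 = 4)
t(T) = -3 + T
q(J) = 4 + 1/(4*J) (q(J) = 4 + ((-3 + 4)/J)/4 = 4 + (1/J)/4 = 4 + 1/(4*J))
s(c, g) = g + c*g (s(c, g) = c*g + g = g + c*g)
s(1, q(5))**2 = ((4 + (1/4)/5)*(1 + 1))**2 = ((4 + (1/4)*(1/5))*2)**2 = ((4 + 1/20)*2)**2 = ((81/20)*2)**2 = (81/10)**2 = 6561/100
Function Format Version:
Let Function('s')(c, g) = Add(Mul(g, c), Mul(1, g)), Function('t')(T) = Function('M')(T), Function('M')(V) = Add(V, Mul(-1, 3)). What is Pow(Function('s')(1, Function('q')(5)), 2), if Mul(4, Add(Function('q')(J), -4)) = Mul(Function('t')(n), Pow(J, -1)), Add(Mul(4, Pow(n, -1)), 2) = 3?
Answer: Rational(6561, 100) ≈ 65.610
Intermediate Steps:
Function('M')(V) = Add(-3, V) (Function('M')(V) = Add(V, -3) = Add(-3, V))
n = 4 (n = Mul(4, Pow(Add(-2, 3), -1)) = Mul(4, Pow(1, -1)) = Mul(4, 1) = 4)
Function('t')(T) = Add(-3, T)
Function('q')(J) = Add(4, Mul(Rational(1, 4), Pow(J, -1))) (Function('q')(J) = Add(4, Mul(Rational(1, 4), Mul(Add(-3, 4), Pow(J, -1)))) = Add(4, Mul(Rational(1, 4), Mul(1, Pow(J, -1)))) = Add(4, Mul(Rational(1, 4), Pow(J, -1))))
Function('s')(c, g) = Add(g, Mul(c, g)) (Function('s')(c, g) = Add(Mul(c, g), g) = Add(g, Mul(c, g)))
Pow(Function('s')(1, Function('q')(5)), 2) = Pow(Mul(Add(4, Mul(Rational(1, 4), Pow(5, -1))), Add(1, 1)), 2) = Pow(Mul(Add(4, Mul(Rational(1, 4), Rational(1, 5))), 2), 2) = Pow(Mul(Add(4, Rational(1, 20)), 2), 2) = Pow(Mul(Rational(81, 20), 2), 2) = Pow(Rational(81, 10), 2) = Rational(6561, 100)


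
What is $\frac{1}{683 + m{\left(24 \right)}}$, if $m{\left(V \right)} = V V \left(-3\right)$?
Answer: $- \frac{1}{1045} \approx -0.00095694$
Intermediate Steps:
$m{\left(V \right)} = - 3 V^{2}$ ($m{\left(V \right)} = V^{2} \left(-3\right) = - 3 V^{2}$)
$\frac{1}{683 + m{\left(24 \right)}} = \frac{1}{683 - 3 \cdot 24^{2}} = \frac{1}{683 - 1728} = \frac{1}{-1045} = - \frac{1}{1045}$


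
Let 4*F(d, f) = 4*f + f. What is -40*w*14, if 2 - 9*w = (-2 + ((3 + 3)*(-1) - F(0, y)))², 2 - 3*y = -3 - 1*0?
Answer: 502355/81 ≈ 6201.9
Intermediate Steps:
y = 5/3 (y = ⅔ - (-3 - 1*0)/3 = ⅔ - (-3 + 0)/3 = ⅔ - ⅓*(-3) = ⅔ + 1 = 5/3 ≈ 1.6667)
F(d, f) = 5*f/4 (F(d, f) = (4*f + f)/4 = (5*f)/4 = 5*f/4)
w = -14353/1296 (w = 2/9 - (-2 + ((3 + 3)*(-1) - 5*5/(4*3)))²/9 = 2/9 - (-2 + (6*(-1) - 1*25/12))²/9 = 2/9 - (-2 + (-6 - 25/12))²/9 = 2/9 - (-2 - 97/12)²/9 = 2/9 - (-121/12)²/9 = 2/9 - ⅑*14641/144 = 2/9 - 14641/1296 = -14353/1296 ≈ -11.075)
-40*w*14 = -40*(-14353/1296)*14 = (71765/162)*14 = 502355/81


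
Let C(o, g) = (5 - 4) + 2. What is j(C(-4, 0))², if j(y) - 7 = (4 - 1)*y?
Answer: 256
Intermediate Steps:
C(o, g) = 3 (C(o, g) = 1 + 2 = 3)
j(y) = 7 + 3*y (j(y) = 7 + (4 - 1)*y = 7 + 3*y)
j(C(-4, 0))² = (7 + 3*3)² = (7 + 9)² = 16² = 256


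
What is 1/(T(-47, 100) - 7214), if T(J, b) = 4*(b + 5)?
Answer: -1/6794 ≈ -0.00014719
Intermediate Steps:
T(J, b) = 20 + 4*b (T(J, b) = 4*(5 + b) = 20 + 4*b)
1/(T(-47, 100) - 7214) = 1/((20 + 4*100) - 7214) = 1/((20 + 400) - 7214) = 1/(420 - 7214) = 1/(-6794) = -1/6794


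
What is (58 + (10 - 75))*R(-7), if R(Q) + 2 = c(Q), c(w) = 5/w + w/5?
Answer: 144/5 ≈ 28.800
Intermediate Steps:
c(w) = 5/w + w/5 (c(w) = 5/w + w*(⅕) = 5/w + w/5)
R(Q) = -2 + 5/Q + Q/5 (R(Q) = -2 + (5/Q + Q/5) = -2 + 5/Q + Q/5)
(58 + (10 - 75))*R(-7) = (58 + (10 - 75))*(-2 + 5/(-7) + (⅕)*(-7)) = (58 - 65)*(-2 + 5*(-⅐) - 7/5) = -7*(-2 - 5/7 - 7/5) = -7*(-144/35) = 144/5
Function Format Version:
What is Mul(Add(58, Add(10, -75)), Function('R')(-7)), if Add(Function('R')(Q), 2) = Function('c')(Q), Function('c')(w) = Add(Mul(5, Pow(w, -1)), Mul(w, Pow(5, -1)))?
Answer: Rational(144, 5) ≈ 28.800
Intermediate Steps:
Function('c')(w) = Add(Mul(5, Pow(w, -1)), Mul(Rational(1, 5), w)) (Function('c')(w) = Add(Mul(5, Pow(w, -1)), Mul(w, Rational(1, 5))) = Add(Mul(5, Pow(w, -1)), Mul(Rational(1, 5), w)))
Function('R')(Q) = Add(-2, Mul(5, Pow(Q, -1)), Mul(Rational(1, 5), Q)) (Function('R')(Q) = Add(-2, Add(Mul(5, Pow(Q, -1)), Mul(Rational(1, 5), Q))) = Add(-2, Mul(5, Pow(Q, -1)), Mul(Rational(1, 5), Q)))
Mul(Add(58, Add(10, -75)), Function('R')(-7)) = Mul(Add(58, Add(10, -75)), Add(-2, Mul(5, Pow(-7, -1)), Mul(Rational(1, 5), -7))) = Mul(Add(58, -65), Add(-2, Mul(5, Rational(-1, 7)), Rational(-7, 5))) = Mul(-7, Add(-2, Rational(-5, 7), Rational(-7, 5))) = Mul(-7, Rational(-144, 35)) = Rational(144, 5)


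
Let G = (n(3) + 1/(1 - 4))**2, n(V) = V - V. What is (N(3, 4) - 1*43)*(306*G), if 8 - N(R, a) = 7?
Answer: -1428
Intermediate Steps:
N(R, a) = 1 (N(R, a) = 8 - 1*7 = 8 - 7 = 1)
n(V) = 0
G = 1/9 (G = (0 + 1/(1 - 4))**2 = (0 + 1/(-3))**2 = (0 - 1/3)**2 = (-1/3)**2 = 1/9 ≈ 0.11111)
(N(3, 4) - 1*43)*(306*G) = (1 - 1*43)*(306*(1/9)) = (1 - 43)*34 = -42*34 = -1428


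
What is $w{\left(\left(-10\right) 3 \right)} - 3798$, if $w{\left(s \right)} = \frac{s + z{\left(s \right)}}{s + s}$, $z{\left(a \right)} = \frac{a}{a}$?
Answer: $- \frac{227851}{60} \approx -3797.5$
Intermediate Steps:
$z{\left(a \right)} = 1$
$w{\left(s \right)} = \frac{1 + s}{2 s}$ ($w{\left(s \right)} = \frac{s + 1}{s + s} = \frac{1 + s}{2 s}$)
$w{\left(\left(-10\right) 3 \right)} - 3798 = \frac{1 - 30}{2 \left(\left(-10\right) 3\right)} - 3798 = \frac{1 - 30}{2 \left(-30\right)} - 3798 = \frac{1}{2} \left(- \frac{1}{30}\right) \left(-29\right) - 3798 = \frac{29}{60} - 3798 = - \frac{227851}{60}$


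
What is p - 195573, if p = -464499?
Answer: -660072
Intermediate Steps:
p - 195573 = -464499 - 195573 = -660072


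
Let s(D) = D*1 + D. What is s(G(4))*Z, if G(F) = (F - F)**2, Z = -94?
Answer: 0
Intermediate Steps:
G(F) = 0 (G(F) = 0**2 = 0)
s(D) = 2*D (s(D) = D + D = 2*D)
s(G(4))*Z = (2*0)*(-94) = 0*(-94) = 0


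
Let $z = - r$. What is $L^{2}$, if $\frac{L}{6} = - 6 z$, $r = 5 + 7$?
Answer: $186624$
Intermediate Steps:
$r = 12$
$z = -12$ ($z = \left(-1\right) 12 = -12$)
$L = 432$ ($L = 6 \left(\left(-6\right) \left(-12\right)\right) = 6 \cdot 72 = 432$)
$L^{2} = 432^{2} = 186624$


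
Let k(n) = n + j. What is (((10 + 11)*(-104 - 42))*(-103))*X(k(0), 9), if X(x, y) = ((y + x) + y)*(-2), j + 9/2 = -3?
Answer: -6631758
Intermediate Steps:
j = -15/2 (j = -9/2 - 3 = -15/2 ≈ -7.5000)
k(n) = -15/2 + n (k(n) = n - 15/2 = -15/2 + n)
X(x, y) = -4*y - 2*x (X(x, y) = ((x + y) + y)*(-2) = (x + 2*y)*(-2) = -4*y - 2*x)
(((10 + 11)*(-104 - 42))*(-103))*X(k(0), 9) = (((10 + 11)*(-104 - 42))*(-103))*(-4*9 - 2*(-15/2 + 0)) = ((21*(-146))*(-103))*(-36 - 2*(-15/2)) = (-3066*(-103))*(-36 + 15) = 315798*(-21) = -6631758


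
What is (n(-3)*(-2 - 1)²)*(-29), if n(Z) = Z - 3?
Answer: 1566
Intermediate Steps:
n(Z) = -3 + Z
(n(-3)*(-2 - 1)²)*(-29) = ((-3 - 3)*(-2 - 1)²)*(-29) = -6*(-3)²*(-29) = -6*9*(-29) = -54*(-29) = 1566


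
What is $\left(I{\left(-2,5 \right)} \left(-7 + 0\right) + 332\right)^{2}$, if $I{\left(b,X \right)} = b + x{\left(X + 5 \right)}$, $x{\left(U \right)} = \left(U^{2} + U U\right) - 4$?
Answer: $1052676$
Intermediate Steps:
$x{\left(U \right)} = -4 + 2 U^{2}$ ($x{\left(U \right)} = \left(U^{2} + U^{2}\right) - 4 = 2 U^{2} - 4 = -4 + 2 U^{2}$)
$I{\left(b,X \right)} = -4 + b + 2 \left(5 + X\right)^{2}$ ($I{\left(b,X \right)} = b + \left(-4 + 2 \left(X + 5\right)^{2}\right) = b + \left(-4 + 2 \left(5 + X\right)^{2}\right) = -4 + b + 2 \left(5 + X\right)^{2}$)
$\left(I{\left(-2,5 \right)} \left(-7 + 0\right) + 332\right)^{2} = \left(\left(-4 - 2 + 2 \left(5 + 5\right)^{2}\right) \left(-7 + 0\right) + 332\right)^{2} = \left(\left(-4 - 2 + 2 \cdot 10^{2}\right) \left(-7\right) + 332\right)^{2} = \left(\left(-4 - 2 + 2 \cdot 100\right) \left(-7\right) + 332\right)^{2} = \left(\left(-4 - 2 + 200\right) \left(-7\right) + 332\right)^{2} = \left(194 \left(-7\right) + 332\right)^{2} = \left(-1358 + 332\right)^{2} = \left(-1026\right)^{2} = 1052676$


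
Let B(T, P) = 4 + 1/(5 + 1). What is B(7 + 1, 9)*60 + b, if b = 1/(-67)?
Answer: 16749/67 ≈ 249.99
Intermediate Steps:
B(T, P) = 25/6 (B(T, P) = 4 + 1/6 = 4 + ⅙ = 25/6)
b = -1/67 ≈ -0.014925
B(7 + 1, 9)*60 + b = (25/6)*60 - 1/67 = 250 - 1/67 = 16749/67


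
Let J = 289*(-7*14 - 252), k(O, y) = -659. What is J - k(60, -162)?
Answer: -100491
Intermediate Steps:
J = -101150 (J = 289*(-98 - 252) = 289*(-350) = -101150)
J - k(60, -162) = -101150 - 1*(-659) = -101150 + 659 = -100491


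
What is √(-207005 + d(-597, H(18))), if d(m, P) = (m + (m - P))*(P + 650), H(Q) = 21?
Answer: I*√1022270 ≈ 1011.1*I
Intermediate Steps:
d(m, P) = (650 + P)*(-P + 2*m) (d(m, P) = (-P + 2*m)*(650 + P) = (650 + P)*(-P + 2*m))
√(-207005 + d(-597, H(18))) = √(-207005 + (-1*21² - 650*21 + 1300*(-597) + 2*21*(-597))) = √(-207005 + (-1*441 - 13650 - 776100 - 25074)) = √(-207005 + (-441 - 13650 - 776100 - 25074)) = √(-207005 - 815265) = √(-1022270) = I*√1022270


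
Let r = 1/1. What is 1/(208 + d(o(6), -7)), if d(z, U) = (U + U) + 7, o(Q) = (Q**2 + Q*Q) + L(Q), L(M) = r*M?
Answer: 1/201 ≈ 0.0049751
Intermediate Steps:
r = 1
L(M) = M (L(M) = 1*M = M)
o(Q) = Q + 2*Q**2 (o(Q) = (Q**2 + Q*Q) + Q = (Q**2 + Q**2) + Q = 2*Q**2 + Q = Q + 2*Q**2)
d(z, U) = 7 + 2*U (d(z, U) = 2*U + 7 = 7 + 2*U)
1/(208 + d(o(6), -7)) = 1/(208 + (7 + 2*(-7))) = 1/(208 + (7 - 14)) = 1/(208 - 7) = 1/201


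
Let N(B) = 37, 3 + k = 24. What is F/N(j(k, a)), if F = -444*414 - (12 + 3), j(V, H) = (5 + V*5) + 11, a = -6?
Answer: -183831/37 ≈ -4968.4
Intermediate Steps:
k = 21 (k = -3 + 24 = 21)
j(V, H) = 16 + 5*V (j(V, H) = (5 + 5*V) + 11 = 16 + 5*V)
F = -183831 (F = -183816 - 1*15 = -183816 - 15 = -183831)
F/N(j(k, a)) = -183831/37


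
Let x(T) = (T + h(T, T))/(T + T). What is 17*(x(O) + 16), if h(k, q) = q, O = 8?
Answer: 289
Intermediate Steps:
x(T) = 1 (x(T) = (T + T)/(T + T) = (2*T)/((2*T)) = (2*T)*(1/(2*T)) = 1)
17*(x(O) + 16) = 17*(1 + 16) = 17*17 = 289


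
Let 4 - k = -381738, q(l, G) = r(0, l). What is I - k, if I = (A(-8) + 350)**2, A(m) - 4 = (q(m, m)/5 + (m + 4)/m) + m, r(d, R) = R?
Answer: -26278599/100 ≈ -2.6279e+5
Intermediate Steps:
q(l, G) = l
k = 381742 (k = 4 - 1*(-381738) = 4 + 381738 = 381742)
A(m) = 4 + 6*m/5 + (4 + m)/m (A(m) = 4 + ((m/5 + (m + 4)/m) + m) = 4 + ((m*(1/5) + (4 + m)/m) + m) = 4 + ((m/5 + (4 + m)/m) + m) = 4 + (6*m/5 + (4 + m)/m) = 4 + 6*m/5 + (4 + m)/m)
I = 11895601/100 (I = ((5 + 4/(-8) + (6/5)*(-8)) + 350)**2 = ((5 + 4*(-1/8) - 48/5) + 350)**2 = ((5 - 1/2 - 48/5) + 350)**2 = (-51/10 + 350)**2 = (3449/10)**2 = 11895601/100 ≈ 1.1896e+5)
I - k = 11895601/100 - 1*381742 = 11895601/100 - 381742 = -26278599/100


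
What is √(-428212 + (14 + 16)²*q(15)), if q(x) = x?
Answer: 2*I*√103678 ≈ 643.98*I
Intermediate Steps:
√(-428212 + (14 + 16)²*q(15)) = √(-428212 + (14 + 16)²*15) = √(-428212 + 30²*15) = √(-428212 + 900*15) = √(-428212 + 13500) = √(-414712) = 2*I*√103678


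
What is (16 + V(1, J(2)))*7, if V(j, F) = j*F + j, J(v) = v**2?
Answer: 147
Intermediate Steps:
V(j, F) = j + F*j (V(j, F) = F*j + j = j + F*j)
(16 + V(1, J(2)))*7 = (16 + 1*(1 + 2**2))*7 = (16 + 1*(1 + 4))*7 = (16 + 1*5)*7 = (16 + 5)*7 = 21*7 = 147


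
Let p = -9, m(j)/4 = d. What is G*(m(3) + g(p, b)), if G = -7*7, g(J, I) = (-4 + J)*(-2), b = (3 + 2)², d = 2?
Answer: -1666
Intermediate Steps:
m(j) = 8 (m(j) = 4*2 = 8)
b = 25 (b = 5² = 25)
g(J, I) = 8 - 2*J
G = -49
G*(m(3) + g(p, b)) = -49*(8 + (8 - 2*(-9))) = -49*(8 + (8 + 18)) = -49*(8 + 26) = -49*34 = -1666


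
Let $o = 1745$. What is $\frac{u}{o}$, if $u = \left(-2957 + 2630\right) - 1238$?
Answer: $- \frac{313}{349} \approx -0.89685$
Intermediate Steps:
$u = -1565$ ($u = -327 - 1238 = -1565$)
$\frac{u}{o} = - \frac{1565}{1745} = \left(-1565\right) \frac{1}{1745} = - \frac{313}{349}$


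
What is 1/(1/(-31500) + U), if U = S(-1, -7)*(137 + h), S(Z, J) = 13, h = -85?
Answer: 31500/21293999 ≈ 0.0014793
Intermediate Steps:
U = 676 (U = 13*(137 - 85) = 13*52 = 676)
1/(1/(-31500) + U) = 1/(1/(-31500) + 676) = 1/(-1/31500 + 676) = 1/(21293999/31500) = 31500/21293999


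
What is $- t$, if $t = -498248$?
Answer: $498248$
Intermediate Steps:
$- t = \left(-1\right) \left(-498248\right) = 498248$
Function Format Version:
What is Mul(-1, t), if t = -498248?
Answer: 498248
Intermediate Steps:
Mul(-1, t) = Mul(-1, -498248) = 498248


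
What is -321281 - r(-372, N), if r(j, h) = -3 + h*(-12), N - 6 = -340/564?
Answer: -15097022/47 ≈ -3.2121e+5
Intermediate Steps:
N = 761/141 (N = 6 - 340/564 = 6 - 340*1/564 = 6 - 85/141 = 761/141 ≈ 5.3972)
r(j, h) = -3 - 12*h
-321281 - r(-372, N) = -321281 - (-3 - 12*761/141) = -321281 - (-3 - 3044/47) = -321281 - 1*(-3185/47) = -321281 + 3185/47 = -15097022/47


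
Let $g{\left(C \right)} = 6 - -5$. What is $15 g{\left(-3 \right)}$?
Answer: $165$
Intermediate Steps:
$g{\left(C \right)} = 11$ ($g{\left(C \right)} = 6 + 5 = 11$)
$15 g{\left(-3 \right)} = 15 \cdot 11 = 165$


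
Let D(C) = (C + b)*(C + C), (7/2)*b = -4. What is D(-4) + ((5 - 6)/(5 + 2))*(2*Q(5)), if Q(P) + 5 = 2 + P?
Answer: 284/7 ≈ 40.571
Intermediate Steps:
Q(P) = -3 + P (Q(P) = -5 + (2 + P) = -3 + P)
b = -8/7 (b = (2/7)*(-4) = -8/7 ≈ -1.1429)
D(C) = 2*C*(-8/7 + C) (D(C) = (C - 8/7)*(C + C) = (-8/7 + C)*(2*C) = 2*C*(-8/7 + C))
D(-4) + ((5 - 6)/(5 + 2))*(2*Q(5)) = (2/7)*(-4)*(-8 + 7*(-4)) + ((5 - 6)/(5 + 2))*(2*(-3 + 5)) = (2/7)*(-4)*(-8 - 28) + (-1/7)*(2*2) = (2/7)*(-4)*(-36) - 1*⅐*4 = 288/7 - ⅐*4 = 288/7 - 4/7 = 284/7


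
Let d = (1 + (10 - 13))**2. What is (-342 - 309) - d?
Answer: -655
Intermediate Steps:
d = 4 (d = (1 - 3)**2 = (-2)**2 = 4)
(-342 - 309) - d = (-342 - 309) - 1*4 = -651 - 4 = -655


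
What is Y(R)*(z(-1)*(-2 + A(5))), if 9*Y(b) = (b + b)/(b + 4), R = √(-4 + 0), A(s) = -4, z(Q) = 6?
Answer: 8*I*(-2 + I)/5 ≈ -1.6 - 3.2*I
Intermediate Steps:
R = 2*I (R = √(-4) = 2*I ≈ 2.0*I)
Y(b) = 2*b/(9*(4 + b)) (Y(b) = ((b + b)/(b + 4))/9 = ((2*b)/(4 + b))/9 = (2*b/(4 + b))/9 = 2*b/(9*(4 + b)))
Y(R)*(z(-1)*(-2 + A(5))) = (2*(2*I)/(9*(4 + 2*I)))*(6*(-2 - 4)) = (2*(2*I)*((4 - 2*I)/20)/9)*(6*(-6)) = (I*(4 - 2*I)/45)*(-36) = -4*I*(4 - 2*I)/5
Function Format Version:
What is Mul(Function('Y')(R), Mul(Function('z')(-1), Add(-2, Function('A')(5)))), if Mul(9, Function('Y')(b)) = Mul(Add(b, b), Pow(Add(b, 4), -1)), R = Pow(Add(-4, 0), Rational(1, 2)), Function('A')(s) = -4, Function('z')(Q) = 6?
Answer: Mul(Rational(8, 5), I, Add(-2, I)) ≈ Add(-1.6000, Mul(-3.2000, I))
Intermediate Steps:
R = Mul(2, I) (R = Pow(-4, Rational(1, 2)) = Mul(2, I) ≈ Mul(2.0000, I))
Function('Y')(b) = Mul(Rational(2, 9), b, Pow(Add(4, b), -1)) (Function('Y')(b) = Mul(Rational(1, 9), Mul(Add(b, b), Pow(Add(b, 4), -1))) = Mul(Rational(1, 9), Mul(Mul(2, b), Pow(Add(4, b), -1))) = Mul(Rational(1, 9), Mul(2, b, Pow(Add(4, b), -1))) = Mul(Rational(2, 9), b, Pow(Add(4, b), -1)))
Mul(Function('Y')(R), Mul(Function('z')(-1), Add(-2, Function('A')(5)))) = Mul(Mul(Rational(2, 9), Mul(2, I), Pow(Add(4, Mul(2, I)), -1)), Mul(6, Add(-2, -4))) = Mul(Mul(Rational(2, 9), Mul(2, I), Mul(Rational(1, 20), Add(4, Mul(-2, I)))), Mul(6, -6)) = Mul(Mul(Rational(1, 45), I, Add(4, Mul(-2, I))), -36) = Mul(Rational(-4, 5), I, Add(4, Mul(-2, I)))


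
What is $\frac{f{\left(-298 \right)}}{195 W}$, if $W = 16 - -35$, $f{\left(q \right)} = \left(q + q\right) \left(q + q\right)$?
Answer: $\frac{355216}{9945} \approx 35.718$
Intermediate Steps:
$f{\left(q \right)} = 4 q^{2}$ ($f{\left(q \right)} = 2 q 2 q = 4 q^{2}$)
$W = 51$ ($W = 16 + 35 = 51$)
$\frac{f{\left(-298 \right)}}{195 W} = \frac{4 \left(-298\right)^{2}}{195 \cdot 51} = \frac{4 \cdot 88804}{9945} = 355216 \cdot \frac{1}{9945} = \frac{355216}{9945}$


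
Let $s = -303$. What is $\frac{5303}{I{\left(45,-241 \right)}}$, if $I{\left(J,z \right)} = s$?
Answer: $- \frac{5303}{303} \approx -17.502$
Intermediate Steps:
$I{\left(J,z \right)} = -303$
$\frac{5303}{I{\left(45,-241 \right)}} = \frac{5303}{-303} = 5303 \left(- \frac{1}{303}\right) = - \frac{5303}{303}$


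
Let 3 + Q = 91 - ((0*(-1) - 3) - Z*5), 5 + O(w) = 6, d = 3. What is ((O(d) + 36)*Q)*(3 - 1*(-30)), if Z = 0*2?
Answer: 111111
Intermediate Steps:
O(w) = 1 (O(w) = -5 + 6 = 1)
Z = 0
Q = 91 (Q = -3 + (91 - ((0*(-1) - 3) - 0*5)) = -3 + (91 - ((0 - 3) - 1*0)) = -3 + (91 - (-3 + 0)) = -3 + (91 - 1*(-3)) = -3 + (91 + 3) = -3 + 94 = 91)
((O(d) + 36)*Q)*(3 - 1*(-30)) = ((1 + 36)*91)*(3 - 1*(-30)) = (37*91)*(3 + 30) = 3367*33 = 111111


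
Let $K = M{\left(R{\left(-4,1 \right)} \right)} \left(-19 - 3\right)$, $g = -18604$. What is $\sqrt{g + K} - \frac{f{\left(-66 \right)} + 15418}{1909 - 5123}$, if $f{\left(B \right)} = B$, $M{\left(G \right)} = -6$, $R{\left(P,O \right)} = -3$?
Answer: $\frac{7676}{1607} + 2 i \sqrt{4618} \approx 4.7766 + 135.91 i$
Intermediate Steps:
$K = 132$ ($K = - 6 \left(-19 - 3\right) = \left(-6\right) \left(-22\right) = 132$)
$\sqrt{g + K} - \frac{f{\left(-66 \right)} + 15418}{1909 - 5123} = \sqrt{-18604 + 132} - \frac{-66 + 15418}{1909 - 5123} = \sqrt{-18472} - \frac{15352}{-3214} = 2 i \sqrt{4618} - 15352 \left(- \frac{1}{3214}\right) = 2 i \sqrt{4618} - - \frac{7676}{1607} = 2 i \sqrt{4618} + \frac{7676}{1607} = \frac{7676}{1607} + 2 i \sqrt{4618}$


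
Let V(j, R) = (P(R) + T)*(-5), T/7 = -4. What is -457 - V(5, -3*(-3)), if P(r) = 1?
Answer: -592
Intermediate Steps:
T = -28 (T = 7*(-4) = -28)
V(j, R) = 135 (V(j, R) = (1 - 28)*(-5) = -27*(-5) = 135)
-457 - V(5, -3*(-3)) = -457 - 1*135 = -457 - 135 = -592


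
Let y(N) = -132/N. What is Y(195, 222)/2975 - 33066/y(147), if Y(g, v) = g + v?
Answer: 219100659/5950 ≈ 36824.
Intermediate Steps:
Y(195, 222)/2975 - 33066/y(147) = (195 + 222)/2975 - 33066/((-132/147)) = 417*(1/2975) - 33066/((-132*1/147)) = 417/2975 - 33066/(-44/49) = 417/2975 - 33066*(-49/44) = 417/2975 + 73647/2 = 219100659/5950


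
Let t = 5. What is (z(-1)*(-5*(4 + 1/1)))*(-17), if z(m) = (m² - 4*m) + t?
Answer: 4250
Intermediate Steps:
z(m) = 5 + m² - 4*m (z(m) = (m² - 4*m) + 5 = 5 + m² - 4*m)
(z(-1)*(-5*(4 + 1/1)))*(-17) = ((5 + (-1)² - 4*(-1))*(-5*(4 + 1/1)))*(-17) = ((5 + 1 + 4)*(-5*(4 + 1)))*(-17) = (10*(-5*5))*(-17) = (10*(-25))*(-17) = -250*(-17) = 4250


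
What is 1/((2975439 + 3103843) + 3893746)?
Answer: 1/9973028 ≈ 1.0027e-7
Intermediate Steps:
1/((2975439 + 3103843) + 3893746) = 1/(6079282 + 3893746) = 1/9973028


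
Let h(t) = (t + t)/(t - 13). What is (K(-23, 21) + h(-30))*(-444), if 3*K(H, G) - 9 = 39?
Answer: -332112/43 ≈ -7723.5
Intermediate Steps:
h(t) = 2*t/(-13 + t) (h(t) = (2*t)/(-13 + t) = 2*t/(-13 + t))
K(H, G) = 16 (K(H, G) = 3 + (⅓)*39 = 3 + 13 = 16)
(K(-23, 21) + h(-30))*(-444) = (16 + 2*(-30)/(-13 - 30))*(-444) = (16 + 2*(-30)/(-43))*(-444) = (16 + 2*(-30)*(-1/43))*(-444) = (16 + 60/43)*(-444) = (748/43)*(-444) = -332112/43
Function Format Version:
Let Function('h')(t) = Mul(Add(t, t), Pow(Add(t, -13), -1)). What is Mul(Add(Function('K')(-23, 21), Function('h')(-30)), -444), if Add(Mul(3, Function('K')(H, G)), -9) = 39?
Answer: Rational(-332112, 43) ≈ -7723.5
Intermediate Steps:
Function('h')(t) = Mul(2, t, Pow(Add(-13, t), -1)) (Function('h')(t) = Mul(Mul(2, t), Pow(Add(-13, t), -1)) = Mul(2, t, Pow(Add(-13, t), -1)))
Function('K')(H, G) = 16 (Function('K')(H, G) = Add(3, Mul(Rational(1, 3), 39)) = Add(3, 13) = 16)
Mul(Add(Function('K')(-23, 21), Function('h')(-30)), -444) = Mul(Add(16, Mul(2, -30, Pow(Add(-13, -30), -1))), -444) = Mul(Add(16, Mul(2, -30, Pow(-43, -1))), -444) = Mul(Add(16, Mul(2, -30, Rational(-1, 43))), -444) = Mul(Add(16, Rational(60, 43)), -444) = Mul(Rational(748, 43), -444) = Rational(-332112, 43)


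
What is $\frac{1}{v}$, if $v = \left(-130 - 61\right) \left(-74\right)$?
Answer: $\frac{1}{14134} \approx 7.0751 \cdot 10^{-5}$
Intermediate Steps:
$v = 14134$ ($v = \left(-191\right) \left(-74\right) = 14134$)
$\frac{1}{v} = \frac{1}{14134}$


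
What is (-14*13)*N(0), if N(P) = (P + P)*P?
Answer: 0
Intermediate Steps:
N(P) = 2*P² (N(P) = (2*P)*P = 2*P²)
(-14*13)*N(0) = (-14*13)*(2*0²) = -364*0 = -182*0 = 0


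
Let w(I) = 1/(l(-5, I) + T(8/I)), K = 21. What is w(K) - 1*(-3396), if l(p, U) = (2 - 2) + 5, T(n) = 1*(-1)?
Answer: 13585/4 ≈ 3396.3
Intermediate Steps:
T(n) = -1
l(p, U) = 5 (l(p, U) = 0 + 5 = 5)
w(I) = 1/4 (w(I) = 1/(5 - 1) = 1/4)
w(K) - 1*(-3396) = 1/4 - 1*(-3396) = 1/4 + 3396 = 13585/4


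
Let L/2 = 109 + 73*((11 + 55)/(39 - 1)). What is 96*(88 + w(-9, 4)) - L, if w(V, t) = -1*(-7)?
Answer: 164320/19 ≈ 8648.4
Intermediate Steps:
w(V, t) = 7
L = 8960/19 (L = 2*(109 + 73*((11 + 55)/(39 - 1))) = 2*(109 + 73*(66/38)) = 2*(109 + 73*(66*(1/38))) = 2*(109 + 73*(33/19)) = 2*(109 + 2409/19) = 2*(4480/19) = 8960/19 ≈ 471.58)
96*(88 + w(-9, 4)) - L = 96*(88 + 7) - 1*8960/19 = 96*95 - 8960/19 = 9120 - 8960/19 = 164320/19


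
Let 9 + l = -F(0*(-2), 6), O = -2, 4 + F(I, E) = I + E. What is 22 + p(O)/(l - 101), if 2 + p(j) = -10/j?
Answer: 2461/112 ≈ 21.973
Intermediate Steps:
F(I, E) = -4 + E + I (F(I, E) = -4 + (I + E) = -4 + (E + I) = -4 + E + I)
l = -11 (l = -9 - (-4 + 6 + 0*(-2)) = -9 - (-4 + 6 + 0) = -9 - 1*2 = -9 - 2 = -11)
p(j) = -2 - 10/j
22 + p(O)/(l - 101) = 22 + (-2 - 10/(-2))/(-11 - 101) = 22 + (-2 - 10*(-½))/(-112) = 22 - (-2 + 5)/112 = 22 - 1/112*3 = 22 - 3/112 = 2461/112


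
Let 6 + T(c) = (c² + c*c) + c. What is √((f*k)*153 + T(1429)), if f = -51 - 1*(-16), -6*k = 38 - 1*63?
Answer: √16252770/2 ≈ 2015.7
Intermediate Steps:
k = 25/6 (k = -(38 - 1*63)/6 = -(38 - 63)/6 = -⅙*(-25) = 25/6 ≈ 4.1667)
T(c) = -6 + c + 2*c² (T(c) = -6 + ((c² + c*c) + c) = -6 + ((c² + c²) + c) = -6 + (2*c² + c) = -6 + (c + 2*c²) = -6 + c + 2*c²)
f = -35 (f = -51 + 16 = -35)
√((f*k)*153 + T(1429)) = √(-35*25/6*153 + (-6 + 1429 + 2*1429²)) = √(-875/6*153 + (-6 + 1429 + 2*2042041)) = √(-44625/2 + (-6 + 1429 + 4084082)) = √(-44625/2 + 4085505) = √(8126385/2) = √16252770/2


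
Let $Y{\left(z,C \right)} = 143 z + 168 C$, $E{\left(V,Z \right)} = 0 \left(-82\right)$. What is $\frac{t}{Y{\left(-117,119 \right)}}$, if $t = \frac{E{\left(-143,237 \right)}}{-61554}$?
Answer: $0$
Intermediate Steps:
$E{\left(V,Z \right)} = 0$
$t = 0$ ($t = \frac{0}{-61554} = 0 \left(- \frac{1}{61554}\right) = 0$)
$\frac{t}{Y{\left(-117,119 \right)}} = \frac{0}{143 \left(-117\right) + 168 \cdot 119} = \frac{0}{-16731 + 19992} = \frac{0}{3261} = 0 \cdot \frac{1}{3261} = 0$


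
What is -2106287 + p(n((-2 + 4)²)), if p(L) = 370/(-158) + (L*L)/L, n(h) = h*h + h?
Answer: -166395278/79 ≈ -2.1063e+6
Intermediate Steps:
n(h) = h + h² (n(h) = h² + h = h + h²)
p(L) = -185/79 + L (p(L) = 370*(-1/158) + L²/L = -185/79 + L)
-2106287 + p(n((-2 + 4)²)) = -2106287 + (-185/79 + (-2 + 4)²*(1 + (-2 + 4)²)) = -2106287 + (-185/79 + 2²*(1 + 2²)) = -2106287 + (-185/79 + 4*(1 + 4)) = -2106287 + (-185/79 + 4*5) = -2106287 + (-185/79 + 20) = -2106287 + 1395/79 = -166395278/79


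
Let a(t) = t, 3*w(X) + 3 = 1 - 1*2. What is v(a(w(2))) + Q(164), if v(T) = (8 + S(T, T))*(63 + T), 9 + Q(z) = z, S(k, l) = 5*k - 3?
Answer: 470/9 ≈ 52.222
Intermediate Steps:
w(X) = -4/3 (w(X) = -1 + (1 - 1*2)/3 = -1 + (1 - 2)/3 = -1 + (⅓)*(-1) = -1 - ⅓ = -4/3)
S(k, l) = -3 + 5*k
Q(z) = -9 + z
v(T) = (5 + 5*T)*(63 + T) (v(T) = (8 + (-3 + 5*T))*(63 + T) = (5 + 5*T)*(63 + T))
v(a(w(2))) + Q(164) = (315 + 5*(-4/3)² + 320*(-4/3)) + (-9 + 164) = (315 + 5*(16/9) - 1280/3) + 155 = (315 + 80/9 - 1280/3) + 155 = -925/9 + 155 = 470/9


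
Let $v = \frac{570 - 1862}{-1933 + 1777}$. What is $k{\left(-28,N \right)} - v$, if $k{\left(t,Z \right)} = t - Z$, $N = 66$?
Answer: $- \frac{3989}{39} \approx -102.28$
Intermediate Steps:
$v = \frac{323}{39}$ ($v = - \frac{1292}{-156} = \left(-1292\right) \left(- \frac{1}{156}\right) = \frac{323}{39} \approx 8.282$)
$k{\left(-28,N \right)} - v = \left(-28 - 66\right) - \frac{323}{39} = -94 - \frac{323}{39} = - \frac{3989}{39}$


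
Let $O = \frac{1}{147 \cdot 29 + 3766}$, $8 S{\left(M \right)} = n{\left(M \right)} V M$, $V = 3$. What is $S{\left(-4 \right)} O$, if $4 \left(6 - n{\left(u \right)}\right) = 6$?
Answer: $- \frac{27}{32116} \approx -0.0008407$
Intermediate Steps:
$n{\left(u \right)} = \frac{9}{2}$ ($n{\left(u \right)} = 6 - \frac{3}{2} = \frac{9}{2}$)
$S{\left(M \right)} = \frac{27 M}{16}$ ($S{\left(M \right)} = \frac{\frac{9}{2} \cdot 3 M}{8} = \frac{\frac{27}{2} M}{8} = \frac{27 M}{16}$)
$O = \frac{1}{8029}$ ($O = \frac{1}{4263 + 3766} = \frac{1}{8029} \approx 0.00012455$)
$S{\left(-4 \right)} O = \frac{27}{16} \left(-4\right) \frac{1}{8029} = \left(- \frac{27}{4}\right) \frac{1}{8029} = - \frac{27}{32116}$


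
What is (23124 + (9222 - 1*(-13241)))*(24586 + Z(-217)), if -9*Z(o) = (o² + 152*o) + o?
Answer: 9454105582/9 ≈ 1.0505e+9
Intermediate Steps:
Z(o) = -17*o - o²/9 (Z(o) = -((o² + 152*o) + o)/9 = -(o² + 153*o)/9 = -17*o - o²/9)
(23124 + (9222 - 1*(-13241)))*(24586 + Z(-217)) = (23124 + (9222 - 1*(-13241)))*(24586 - ⅑*(-217)*(153 - 217)) = (23124 + (9222 + 13241))*(24586 - ⅑*(-217)*(-64)) = (23124 + 22463)*(24586 - 13888/9) = 45587*(207386/9) = 9454105582/9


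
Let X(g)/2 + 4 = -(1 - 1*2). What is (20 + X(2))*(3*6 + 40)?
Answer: 812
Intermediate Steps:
X(g) = -6 (X(g) = -8 + 2*(-(1 - 1*2)) = -8 + 2*(-(1 - 2)) = -8 + 2*(-1*(-1)) = -8 + 2*1 = -8 + 2 = -6)
(20 + X(2))*(3*6 + 40) = (20 - 6)*(3*6 + 40) = 14*(18 + 40) = 14*58 = 812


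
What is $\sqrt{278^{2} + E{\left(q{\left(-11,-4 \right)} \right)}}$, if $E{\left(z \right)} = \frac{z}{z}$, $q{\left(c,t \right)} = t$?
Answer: $\sqrt{77285} \approx 278.0$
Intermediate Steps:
$E{\left(z \right)} = 1$
$\sqrt{278^{2} + E{\left(q{\left(-11,-4 \right)} \right)}} = \sqrt{278^{2} + 1} = \sqrt{77284 + 1} = \sqrt{77285}$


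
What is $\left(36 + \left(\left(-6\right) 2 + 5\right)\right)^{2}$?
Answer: $841$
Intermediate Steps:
$\left(36 + \left(\left(-6\right) 2 + 5\right)\right)^{2} = \left(36 + \left(-12 + 5\right)\right)^{2} = \left(36 - 7\right)^{2} = 29^{2} = 841$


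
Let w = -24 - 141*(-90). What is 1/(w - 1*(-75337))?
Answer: 1/88003 ≈ 1.1363e-5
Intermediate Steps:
w = 12666 (w = -24 + 12690 = 12666)
1/(w - 1*(-75337)) = 1/(12666 - 1*(-75337)) = 1/(12666 + 75337) = 1/88003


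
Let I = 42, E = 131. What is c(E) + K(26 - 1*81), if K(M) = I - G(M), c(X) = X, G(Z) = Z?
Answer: 228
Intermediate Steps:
K(M) = 42 - M
c(E) + K(26 - 1*81) = 131 + (42 - (26 - 1*81)) = 131 + (42 - (26 - 81)) = 131 + (42 - 1*(-55)) = 131 + (42 + 55) = 131 + 97 = 228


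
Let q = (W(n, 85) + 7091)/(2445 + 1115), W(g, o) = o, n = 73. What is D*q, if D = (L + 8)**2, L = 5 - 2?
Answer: 108537/445 ≈ 243.90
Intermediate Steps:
q = 897/445 (q = (85 + 7091)/(2445 + 1115) = 7176/3560 = 7176*(1/3560) = 897/445 ≈ 2.0157)
L = 3
D = 121 (D = (3 + 8)**2 = 11**2 = 121)
D*q = 121*(897/445) = 108537/445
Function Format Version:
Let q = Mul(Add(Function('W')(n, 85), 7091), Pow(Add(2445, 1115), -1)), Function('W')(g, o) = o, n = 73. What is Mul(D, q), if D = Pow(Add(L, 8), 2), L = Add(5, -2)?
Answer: Rational(108537, 445) ≈ 243.90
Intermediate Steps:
q = Rational(897, 445) (q = Mul(Add(85, 7091), Pow(Add(2445, 1115), -1)) = Mul(7176, Pow(3560, -1)) = Mul(7176, Rational(1, 3560)) = Rational(897, 445) ≈ 2.0157)
L = 3
D = 121 (D = Pow(Add(3, 8), 2) = Pow(11, 2) = 121)
Mul(D, q) = Mul(121, Rational(897, 445)) = Rational(108537, 445)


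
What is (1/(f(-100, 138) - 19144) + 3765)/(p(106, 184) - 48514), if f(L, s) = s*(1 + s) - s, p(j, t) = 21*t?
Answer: -376499/4465000 ≈ -0.084322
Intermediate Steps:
f(L, s) = -s + s*(1 + s)
(1/(f(-100, 138) - 19144) + 3765)/(p(106, 184) - 48514) = (1/(138² - 19144) + 3765)/(21*184 - 48514) = (1/(19044 - 19144) + 3765)/(3864 - 48514) = (1/(-100) + 3765)/(-44650) = (-1/100 + 3765)*(-1/44650) = (376499/100)*(-1/44650) = -376499/4465000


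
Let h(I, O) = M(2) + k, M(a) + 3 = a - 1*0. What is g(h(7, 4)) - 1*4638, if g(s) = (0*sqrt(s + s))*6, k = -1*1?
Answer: -4638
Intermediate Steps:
k = -1
M(a) = -3 + a (M(a) = -3 + (a - 1*0) = -3 + (a + 0) = -3 + a)
h(I, O) = -2 (h(I, O) = (-3 + 2) - 1 = -1 - 1 = -2)
g(s) = 0 (g(s) = (0*sqrt(2*s))*6 = (0*(sqrt(2)*sqrt(s)))*6 = 0*6 = 0)
g(h(7, 4)) - 1*4638 = 0 - 1*4638 = 0 - 4638 = -4638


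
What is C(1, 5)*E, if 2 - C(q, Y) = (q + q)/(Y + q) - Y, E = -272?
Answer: -5440/3 ≈ -1813.3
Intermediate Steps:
C(q, Y) = 2 + Y - 2*q/(Y + q) (C(q, Y) = 2 - ((q + q)/(Y + q) - Y) = 2 - ((2*q)/(Y + q) - Y) = 2 - (2*q/(Y + q) - Y) = 2 - (-Y + 2*q/(Y + q)) = 2 + (Y - 2*q/(Y + q)) = 2 + Y - 2*q/(Y + q))
C(1, 5)*E = (5*(2 + 5 + 1)/(5 + 1))*(-272) = (5*8/6)*(-272) = (5*(⅙)*8)*(-272) = (20/3)*(-272) = -5440/3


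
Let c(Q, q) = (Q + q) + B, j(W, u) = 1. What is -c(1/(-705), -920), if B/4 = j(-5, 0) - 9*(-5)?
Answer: 518881/705 ≈ 736.00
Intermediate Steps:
B = 184 (B = 4*(1 - 9*(-5)) = 4*(1 + 45) = 4*46 = 184)
c(Q, q) = 184 + Q + q (c(Q, q) = (Q + q) + 184 = 184 + Q + q)
-c(1/(-705), -920) = -(184 + 1/(-705) - 920) = -(184 - 1/705 - 920) = -1*(-518881/705) = 518881/705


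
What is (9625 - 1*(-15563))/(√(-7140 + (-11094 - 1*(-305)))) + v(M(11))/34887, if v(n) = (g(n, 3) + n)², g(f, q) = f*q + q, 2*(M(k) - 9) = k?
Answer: 3721/34887 - 25188*I*√17929/17929 ≈ 0.10666 - 188.11*I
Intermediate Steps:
M(k) = 9 + k/2
g(f, q) = q + f*q
v(n) = (3 + 4*n)² (v(n) = (3*(1 + n) + n)² = ((3 + 3*n) + n)² = (3 + 4*n)²)
(9625 - 1*(-15563))/(√(-7140 + (-11094 - 1*(-305)))) + v(M(11))/34887 = (9625 - 1*(-15563))/(√(-7140 + (-11094 - 1*(-305)))) + (3 + 4*(9 + (½)*11))²/34887 = (9625 + 15563)/(√(-7140 + (-11094 + 305))) + (3 + 4*(9 + 11/2))²*(1/34887) = 25188/(√(-7140 - 10789)) + (3 + 4*(29/2))²*(1/34887) = 25188/(√(-17929)) + (3 + 58)²*(1/34887) = 25188/((I*√17929)) + 61²*(1/34887) = 25188*(-I*√17929/17929) + 3721*(1/34887) = -25188*I*√17929/17929 + 3721/34887 = 3721/34887 - 25188*I*√17929/17929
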